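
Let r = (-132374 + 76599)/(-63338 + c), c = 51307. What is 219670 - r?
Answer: 2642793995/12031 ≈ 2.1967e+5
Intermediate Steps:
r = 55775/12031 (r = (-132374 + 76599)/(-63338 + 51307) = -55775/(-12031) = -55775*(-1/12031) = 55775/12031 ≈ 4.6359)
219670 - r = 219670 - 1*55775/12031 = 219670 - 55775/12031 = 2642793995/12031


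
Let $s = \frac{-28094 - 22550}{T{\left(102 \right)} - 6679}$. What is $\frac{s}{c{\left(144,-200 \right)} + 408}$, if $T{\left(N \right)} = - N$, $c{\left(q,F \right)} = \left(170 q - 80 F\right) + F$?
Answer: $\frac{12661}{68976332} \approx 0.00018356$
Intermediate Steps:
$c{\left(q,F \right)} = - 79 F + 170 q$ ($c{\left(q,F \right)} = \left(- 80 F + 170 q\right) + F = - 79 F + 170 q$)
$s = \frac{50644}{6781}$ ($s = \frac{-28094 - 22550}{\left(-1\right) 102 - 6679} = - \frac{50644}{-102 - 6679} = - \frac{50644}{-6781} = \left(-50644\right) \left(- \frac{1}{6781}\right) = \frac{50644}{6781} \approx 7.4685$)
$\frac{s}{c{\left(144,-200 \right)} + 408} = \frac{50644}{6781 \left(\left(\left(-79\right) \left(-200\right) + 170 \cdot 144\right) + 408\right)} = \frac{50644}{6781 \left(\left(15800 + 24480\right) + 408\right)} = \frac{50644}{6781 \left(40280 + 408\right)} = \frac{50644}{6781 \cdot 40688} = \frac{50644}{6781} \cdot \frac{1}{40688} = \frac{12661}{68976332}$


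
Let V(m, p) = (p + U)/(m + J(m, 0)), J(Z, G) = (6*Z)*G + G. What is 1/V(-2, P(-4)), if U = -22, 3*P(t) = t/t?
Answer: 6/65 ≈ 0.092308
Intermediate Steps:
P(t) = 1/3 (P(t) = (t/t)/3 = (1/3)*1 = 1/3)
J(Z, G) = G + 6*G*Z (J(Z, G) = 6*G*Z + G = G + 6*G*Z)
V(m, p) = (-22 + p)/m (V(m, p) = (p - 22)/(m + 0*(1 + 6*m)) = (-22 + p)/(m + 0) = (-22 + p)/m)
1/V(-2, P(-4)) = 1/((-22 + 1/3)/(-2)) = 1/(-1/2*(-65/3)) = 1/(65/6) = 6/65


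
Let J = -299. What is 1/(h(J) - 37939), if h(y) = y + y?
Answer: -1/38537 ≈ -2.5949e-5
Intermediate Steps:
h(y) = 2*y
1/(h(J) - 37939) = 1/(2*(-299) - 37939) = 1/(-598 - 37939) = 1/(-38537) = -1/38537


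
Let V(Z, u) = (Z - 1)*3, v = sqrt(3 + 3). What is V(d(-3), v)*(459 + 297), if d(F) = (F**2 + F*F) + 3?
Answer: 45360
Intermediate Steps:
d(F) = 3 + 2*F**2 (d(F) = (F**2 + F**2) + 3 = 2*F**2 + 3 = 3 + 2*F**2)
v = sqrt(6) ≈ 2.4495
V(Z, u) = -3 + 3*Z (V(Z, u) = (-1 + Z)*3 = -3 + 3*Z)
V(d(-3), v)*(459 + 297) = (-3 + 3*(3 + 2*(-3)**2))*(459 + 297) = (-3 + 3*(3 + 2*9))*756 = (-3 + 3*(3 + 18))*756 = (-3 + 3*21)*756 = (-3 + 63)*756 = 60*756 = 45360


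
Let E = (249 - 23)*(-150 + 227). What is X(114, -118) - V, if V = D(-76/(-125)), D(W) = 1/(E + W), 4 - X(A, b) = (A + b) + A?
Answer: -230584681/2175326 ≈ -106.00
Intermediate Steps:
X(A, b) = 4 - b - 2*A (X(A, b) = 4 - ((A + b) + A) = 4 - (b + 2*A) = 4 + (-b - 2*A) = 4 - b - 2*A)
E = 17402 (E = 226*77 = 17402)
D(W) = 1/(17402 + W)
V = 125/2175326 (V = 1/(17402 - 76/(-125)) = 1/(17402 - 76*(-1/125)) = 1/(17402 + 76/125) = 1/(2175326/125) = 125/2175326 ≈ 5.7463e-5)
X(114, -118) - V = (4 - 1*(-118) - 2*114) - 1*125/2175326 = (4 + 118 - 228) - 125/2175326 = -106 - 125/2175326 = -230584681/2175326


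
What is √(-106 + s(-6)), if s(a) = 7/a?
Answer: I*√3858/6 ≈ 10.352*I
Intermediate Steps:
√(-106 + s(-6)) = √(-106 + 7/(-6)) = √(-106 + 7*(-⅙)) = √(-106 - 7/6) = √(-643/6) = I*√3858/6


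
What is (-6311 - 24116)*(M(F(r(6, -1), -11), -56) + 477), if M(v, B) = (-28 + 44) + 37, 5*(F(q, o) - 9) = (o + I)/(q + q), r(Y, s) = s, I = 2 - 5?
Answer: -16126310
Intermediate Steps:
I = -3
F(q, o) = 9 + (-3 + o)/(10*q) (F(q, o) = 9 + ((o - 3)/(q + q))/5 = 9 + ((-3 + o)/((2*q)))/5 = 9 + ((-3 + o)*(1/(2*q)))/5 = 9 + ((-3 + o)/(2*q))/5 = 9 + (-3 + o)/(10*q))
M(v, B) = 53 (M(v, B) = 16 + 37 = 53)
(-6311 - 24116)*(M(F(r(6, -1), -11), -56) + 477) = (-6311 - 24116)*(53 + 477) = -30427*530 = -16126310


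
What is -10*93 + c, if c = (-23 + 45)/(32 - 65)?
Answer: -2792/3 ≈ -930.67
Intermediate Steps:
c = -⅔ (c = 22/(-33) = 22*(-1/33) = -⅔ ≈ -0.66667)
-10*93 + c = -10*93 - ⅔ = -930 - ⅔ = -2792/3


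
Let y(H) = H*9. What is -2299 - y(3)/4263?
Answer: -3266888/1421 ≈ -2299.0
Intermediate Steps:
y(H) = 9*H
-2299 - y(3)/4263 = -2299 - 9*3/4263 = -2299 - 27/4263 = -2299 - 1*9/1421 = -2299 - 9/1421 = -3266888/1421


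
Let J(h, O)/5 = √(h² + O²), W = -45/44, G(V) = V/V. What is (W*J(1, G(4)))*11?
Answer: -225*√2/4 ≈ -79.550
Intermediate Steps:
G(V) = 1
W = -45/44 (W = -45*1/44 = -45/44 ≈ -1.0227)
J(h, O) = 5*√(O² + h²) (J(h, O) = 5*√(h² + O²) = 5*√(O² + h²))
(W*J(1, G(4)))*11 = -225*√(1² + 1²)/44*11 = -225*√(1 + 1)/44*11 = -225*√2/44*11 = -225*√2/4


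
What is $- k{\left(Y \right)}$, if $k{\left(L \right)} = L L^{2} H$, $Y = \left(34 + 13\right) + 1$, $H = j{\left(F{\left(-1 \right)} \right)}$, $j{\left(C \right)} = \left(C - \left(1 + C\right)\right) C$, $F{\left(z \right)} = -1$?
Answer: $-110592$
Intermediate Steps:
$j{\left(C \right)} = - C$
$H = 1$ ($H = \left(-1\right) \left(-1\right) = 1$)
$Y = 48$ ($Y = 47 + 1 = 48$)
$k{\left(L \right)} = L^{3}$ ($k{\left(L \right)} = L L^{2} \cdot 1 = L^{3} \cdot 1 = L^{3}$)
$- k{\left(Y \right)} = - 48^{3} = \left(-1\right) 110592 = -110592$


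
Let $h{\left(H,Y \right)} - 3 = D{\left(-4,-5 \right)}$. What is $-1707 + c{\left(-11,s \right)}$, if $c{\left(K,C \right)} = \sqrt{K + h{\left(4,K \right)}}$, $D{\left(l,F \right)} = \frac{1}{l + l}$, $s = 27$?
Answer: $-1707 + \frac{i \sqrt{130}}{4} \approx -1707.0 + 2.8504 i$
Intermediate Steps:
$D{\left(l,F \right)} = \frac{1}{2 l}$
$h{\left(H,Y \right)} = \frac{23}{8}$ ($h{\left(H,Y \right)} = 3 + \frac{1}{2 \left(-4\right)} = 3 + \frac{1}{2} \left(- \frac{1}{4}\right) = 3 - \frac{1}{8} = \frac{23}{8}$)
$c{\left(K,C \right)} = \sqrt{\frac{23}{8} + K}$ ($c{\left(K,C \right)} = \sqrt{K + \frac{23}{8}} = \sqrt{\frac{23}{8} + K}$)
$-1707 + c{\left(-11,s \right)} = -1707 + \frac{\sqrt{46 + 16 \left(-11\right)}}{4} = -1707 + \frac{\sqrt{46 - 176}}{4} = -1707 + \frac{\sqrt{-130}}{4} = -1707 + \frac{i \sqrt{130}}{4}$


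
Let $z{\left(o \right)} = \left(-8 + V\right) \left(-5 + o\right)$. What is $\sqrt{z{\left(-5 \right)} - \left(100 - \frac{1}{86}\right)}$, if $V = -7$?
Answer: $\frac{\sqrt{369886}}{86} \approx 7.0719$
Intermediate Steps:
$z{\left(o \right)} = 75 - 15 o$ ($z{\left(o \right)} = \left(-8 - 7\right) \left(-5 + o\right) = - 15 \left(-5 + o\right) = 75 - 15 o$)
$\sqrt{z{\left(-5 \right)} - \left(100 - \frac{1}{86}\right)} = \sqrt{\left(75 - -75\right) - \left(100 - \frac{1}{86}\right)} = \sqrt{\left(75 + 75\right) + \left(\left(\frac{1}{86} + 5\right) - 105\right)} = \sqrt{150 + \left(\frac{431}{86} - 105\right)} = \sqrt{150 - \frac{8599}{86}} = \sqrt{\frac{4301}{86}} = \frac{\sqrt{369886}}{86}$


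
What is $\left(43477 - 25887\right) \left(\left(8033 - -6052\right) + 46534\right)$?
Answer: $1066288210$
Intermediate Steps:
$\left(43477 - 25887\right) \left(\left(8033 - -6052\right) + 46534\right) = 17590 \left(\left(8033 + 6052\right) + 46534\right) = 17590 \left(14085 + 46534\right) = 17590 \cdot 60619 = 1066288210$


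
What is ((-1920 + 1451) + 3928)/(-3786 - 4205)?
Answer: -3459/7991 ≈ -0.43286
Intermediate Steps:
((-1920 + 1451) + 3928)/(-3786 - 4205) = (-469 + 3928)/(-7991) = 3459*(-1/7991) = -3459/7991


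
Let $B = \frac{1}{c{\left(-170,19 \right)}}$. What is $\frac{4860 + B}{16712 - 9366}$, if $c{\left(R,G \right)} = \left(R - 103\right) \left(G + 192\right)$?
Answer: $\frac{279950579}{423151638} \approx 0.66158$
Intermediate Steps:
$c{\left(R,G \right)} = \left(-103 + R\right) \left(192 + G\right)$
$B = - \frac{1}{57603}$ ($B = \frac{1}{-19776 - 1957 + 192 \left(-170\right) + 19 \left(-170\right)} = \frac{1}{-19776 - 1957 - 32640 - 3230} = \frac{1}{-57603} = - \frac{1}{57603} \approx -1.736 \cdot 10^{-5}$)
$\frac{4860 + B}{16712 - 9366} = \frac{4860 - \frac{1}{57603}}{16712 - 9366} = \frac{279950579}{57603 \cdot 7346} = \frac{279950579}{57603} \cdot \frac{1}{7346} = \frac{279950579}{423151638}$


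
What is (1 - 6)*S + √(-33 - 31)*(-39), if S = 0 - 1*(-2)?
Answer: -10 - 312*I ≈ -10.0 - 312.0*I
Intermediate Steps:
S = 2 (S = 0 + 2 = 2)
(1 - 6)*S + √(-33 - 31)*(-39) = (1 - 6)*2 + √(-33 - 31)*(-39) = -5*2 + √(-64)*(-39) = -10 + (8*I)*(-39) = -10 - 312*I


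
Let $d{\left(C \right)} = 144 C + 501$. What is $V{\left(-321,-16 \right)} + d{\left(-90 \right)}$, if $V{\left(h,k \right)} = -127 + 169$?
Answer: $-12417$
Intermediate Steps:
$V{\left(h,k \right)} = 42$
$d{\left(C \right)} = 501 + 144 C$
$V{\left(-321,-16 \right)} + d{\left(-90 \right)} = 42 + \left(501 + 144 \left(-90\right)\right) = 42 + \left(501 - 12960\right) = 42 - 12459 = -12417$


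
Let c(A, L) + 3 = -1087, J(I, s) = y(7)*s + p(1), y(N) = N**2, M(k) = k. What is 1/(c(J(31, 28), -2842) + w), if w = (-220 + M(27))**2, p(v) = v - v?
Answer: 1/36159 ≈ 2.7656e-5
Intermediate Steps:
p(v) = 0
J(I, s) = 49*s (J(I, s) = 7**2*s + 0 = 49*s + 0 = 49*s)
c(A, L) = -1090 (c(A, L) = -3 - 1087 = -1090)
w = 37249 (w = (-220 + 27)**2 = (-193)**2 = 37249)
1/(c(J(31, 28), -2842) + w) = 1/(-1090 + 37249) = 1/36159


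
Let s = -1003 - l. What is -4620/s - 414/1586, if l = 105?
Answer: 858576/219661 ≈ 3.9086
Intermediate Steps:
s = -1108 (s = -1003 - 1*105 = -1003 - 105 = -1108)
-4620/s - 414/1586 = -4620/(-1108) - 414/1586 = -4620*(-1/1108) - 414*1/1586 = 1155/277 - 207/793 = 858576/219661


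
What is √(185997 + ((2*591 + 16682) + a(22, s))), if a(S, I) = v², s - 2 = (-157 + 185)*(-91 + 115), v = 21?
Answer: √204302 ≈ 452.00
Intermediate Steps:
s = 674 (s = 2 + (-157 + 185)*(-91 + 115) = 2 + 28*24 = 2 + 672 = 674)
a(S, I) = 441 (a(S, I) = 21² = 441)
√(185997 + ((2*591 + 16682) + a(22, s))) = √(185997 + ((2*591 + 16682) + 441)) = √(185997 + ((1182 + 16682) + 441)) = √(185997 + (17864 + 441)) = √(185997 + 18305) = √204302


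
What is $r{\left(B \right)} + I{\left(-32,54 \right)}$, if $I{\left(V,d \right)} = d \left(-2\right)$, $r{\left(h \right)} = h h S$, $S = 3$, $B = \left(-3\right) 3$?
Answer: $135$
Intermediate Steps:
$B = -9$
$r{\left(h \right)} = 3 h^{2}$ ($r{\left(h \right)} = h h 3 = h^{2} \cdot 3 = 3 h^{2}$)
$I{\left(V,d \right)} = - 2 d$
$r{\left(B \right)} + I{\left(-32,54 \right)} = 3 \left(-9\right)^{2} - 108 = 3 \cdot 81 - 108 = 243 - 108 = 135$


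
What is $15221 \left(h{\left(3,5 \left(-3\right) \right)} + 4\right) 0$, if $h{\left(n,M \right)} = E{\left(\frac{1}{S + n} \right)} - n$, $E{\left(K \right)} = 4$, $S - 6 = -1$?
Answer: $0$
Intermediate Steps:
$S = 5$ ($S = 6 - 1 = 5$)
$h{\left(n,M \right)} = 4 - n$
$15221 \left(h{\left(3,5 \left(-3\right) \right)} + 4\right) 0 = 15221 \left(\left(4 - 3\right) + 4\right) 0 = 15221 \left(1 + 4\right) 0 = 15221 \cdot 5 \cdot 0 = 15221 \cdot 0 = 0$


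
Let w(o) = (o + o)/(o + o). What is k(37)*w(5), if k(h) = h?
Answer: 37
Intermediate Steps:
w(o) = 1 (w(o) = (2*o)/((2*o)) = (2*o)*(1/(2*o)) = 1)
k(37)*w(5) = 37*1 = 37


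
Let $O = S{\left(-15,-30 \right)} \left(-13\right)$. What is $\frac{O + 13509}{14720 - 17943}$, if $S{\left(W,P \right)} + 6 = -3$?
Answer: $- \frac{13626}{3223} \approx -4.2277$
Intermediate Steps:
$S{\left(W,P \right)} = -9$ ($S{\left(W,P \right)} = -6 - 3 = -9$)
$O = 117$ ($O = \left(-9\right) \left(-13\right) = 117$)
$\frac{O + 13509}{14720 - 17943} = \frac{117 + 13509}{14720 - 17943} = \frac{13626}{-3223} = 13626 \left(- \frac{1}{3223}\right) = - \frac{13626}{3223}$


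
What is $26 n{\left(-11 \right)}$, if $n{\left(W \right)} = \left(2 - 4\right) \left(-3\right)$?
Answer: $156$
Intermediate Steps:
$n{\left(W \right)} = 6$ ($n{\left(W \right)} = \left(-2\right) \left(-3\right) = 6$)
$26 n{\left(-11 \right)} = 26 \cdot 6 = 156$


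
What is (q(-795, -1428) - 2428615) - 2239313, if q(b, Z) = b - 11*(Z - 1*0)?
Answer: -4653015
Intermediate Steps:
q(b, Z) = b - 11*Z (q(b, Z) = b - 11*(Z + 0) = b - 11*Z)
(q(-795, -1428) - 2428615) - 2239313 = ((-795 - 11*(-1428)) - 2428615) - 2239313 = ((-795 + 15708) - 2428615) - 2239313 = (14913 - 2428615) - 2239313 = -2413702 - 2239313 = -4653015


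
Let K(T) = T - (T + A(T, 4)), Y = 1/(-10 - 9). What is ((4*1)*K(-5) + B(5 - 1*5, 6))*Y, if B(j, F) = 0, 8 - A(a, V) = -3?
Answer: 44/19 ≈ 2.3158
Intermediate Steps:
A(a, V) = 11 (A(a, V) = 8 - 1*(-3) = 8 + 3 = 11)
Y = -1/19 (Y = 1/(-19) = -1/19 ≈ -0.052632)
K(T) = -11 (K(T) = T - (T + 11) = T - (11 + T) = T + (-11 - T) = -11)
((4*1)*K(-5) + B(5 - 1*5, 6))*Y = ((4*1)*(-11) + 0)*(-1/19) = (4*(-11) + 0)*(-1/19) = (-44 + 0)*(-1/19) = -44*(-1/19) = 44/19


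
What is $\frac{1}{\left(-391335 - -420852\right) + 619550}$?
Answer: $\frac{1}{649067} \approx 1.5407 \cdot 10^{-6}$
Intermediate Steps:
$\frac{1}{\left(-391335 - -420852\right) + 619550} = \frac{1}{\left(-391335 + 420852\right) + 619550} = \frac{1}{29517 + 619550} = \frac{1}{649067}$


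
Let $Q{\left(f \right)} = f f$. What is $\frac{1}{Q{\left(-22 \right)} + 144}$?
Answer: $\frac{1}{628} \approx 0.0015924$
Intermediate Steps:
$Q{\left(f \right)} = f^{2}$
$\frac{1}{Q{\left(-22 \right)} + 144} = \frac{1}{\left(-22\right)^{2} + 144} = \frac{1}{484 + 144} = \frac{1}{628}$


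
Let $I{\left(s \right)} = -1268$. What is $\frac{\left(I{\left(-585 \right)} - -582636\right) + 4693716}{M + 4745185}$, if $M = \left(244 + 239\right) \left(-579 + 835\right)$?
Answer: $\frac{5275084}{4868833} \approx 1.0834$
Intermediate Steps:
$M = 123648$ ($M = 483 \cdot 256 = 123648$)
$\frac{\left(I{\left(-585 \right)} - -582636\right) + 4693716}{M + 4745185} = \frac{\left(-1268 - -582636\right) + 4693716}{123648 + 4745185} = \frac{\left(-1268 + 582636\right) + 4693716}{4868833} = \left(581368 + 4693716\right) \frac{1}{4868833} = 5275084 \cdot \frac{1}{4868833} = \frac{5275084}{4868833}$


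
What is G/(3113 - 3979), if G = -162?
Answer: 81/433 ≈ 0.18707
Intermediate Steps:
G/(3113 - 3979) = -162/(3113 - 3979) = -162/(-866) = -162*(-1/866) = 81/433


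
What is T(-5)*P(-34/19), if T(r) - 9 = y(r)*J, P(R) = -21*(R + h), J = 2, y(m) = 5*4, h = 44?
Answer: -825258/19 ≈ -43435.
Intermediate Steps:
y(m) = 20
P(R) = -924 - 21*R (P(R) = -21*(R + 44) = -21*(44 + R) = -924 - 21*R)
T(r) = 49 (T(r) = 9 + 20*2 = 9 + 40 = 49)
T(-5)*P(-34/19) = 49*(-924 - (-714)/19) = 49*(-924 - 21*(-34/19)) = 49*(-924 + 714/19) = 49*(-16842/19) = -825258/19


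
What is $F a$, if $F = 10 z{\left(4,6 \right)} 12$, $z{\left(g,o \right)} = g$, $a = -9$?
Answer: $-4320$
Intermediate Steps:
$F = 480$ ($F = 10 \cdot 4 \cdot 12 = 40 \cdot 12 = 480$)
$F a = 480 \left(-9\right) = -4320$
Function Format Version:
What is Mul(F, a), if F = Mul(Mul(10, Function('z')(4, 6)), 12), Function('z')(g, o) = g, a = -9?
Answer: -4320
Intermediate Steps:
F = 480 (F = Mul(Mul(10, 4), 12) = Mul(40, 12) = 480)
Mul(F, a) = Mul(480, -9) = -4320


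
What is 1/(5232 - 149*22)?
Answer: 1/1954 ≈ 0.00051177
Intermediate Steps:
1/(5232 - 149*22) = 1/(5232 - 3278) = 1/1954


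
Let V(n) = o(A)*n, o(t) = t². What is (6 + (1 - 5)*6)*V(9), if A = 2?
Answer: -648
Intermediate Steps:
V(n) = 4*n (V(n) = 2²*n = 4*n)
(6 + (1 - 5)*6)*V(9) = (6 + (1 - 5)*6)*(4*9) = (6 - 4*6)*36 = (6 - 24)*36 = -18*36 = -648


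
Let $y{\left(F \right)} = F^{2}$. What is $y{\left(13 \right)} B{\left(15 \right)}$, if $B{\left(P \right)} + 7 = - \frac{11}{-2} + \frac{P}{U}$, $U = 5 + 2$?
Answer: $\frac{1521}{14} \approx 108.64$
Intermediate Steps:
$U = 7$
$B{\left(P \right)} = - \frac{3}{2} + \frac{P}{7}$ ($B{\left(P \right)} = -7 + \left(- \frac{11}{-2} + \frac{P}{7}\right) = -7 + \left(\left(-11\right) \left(- \frac{1}{2}\right) + P \frac{1}{7}\right) = -7 + \left(\frac{11}{2} + \frac{P}{7}\right) = - \frac{3}{2} + \frac{P}{7}$)
$y{\left(13 \right)} B{\left(15 \right)} = 13^{2} \left(- \frac{3}{2} + \frac{1}{7} \cdot 15\right) = 169 \left(- \frac{3}{2} + \frac{15}{7}\right) = 169 \cdot \frac{9}{14} = \frac{1521}{14}$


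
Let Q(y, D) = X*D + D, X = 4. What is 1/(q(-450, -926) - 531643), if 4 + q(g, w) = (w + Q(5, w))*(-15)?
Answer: -1/448307 ≈ -2.2306e-6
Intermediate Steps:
Q(y, D) = 5*D (Q(y, D) = 4*D + D = 5*D)
q(g, w) = -4 - 90*w (q(g, w) = -4 + (w + 5*w)*(-15) = -4 + (6*w)*(-15) = -4 - 90*w)
1/(q(-450, -926) - 531643) = 1/((-4 - 90*(-926)) - 531643) = 1/((-4 + 83340) - 531643) = 1/(83336 - 531643) = 1/(-448307) = -1/448307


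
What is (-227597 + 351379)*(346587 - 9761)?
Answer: 41692995932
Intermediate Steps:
(-227597 + 351379)*(346587 - 9761) = 123782*336826 = 41692995932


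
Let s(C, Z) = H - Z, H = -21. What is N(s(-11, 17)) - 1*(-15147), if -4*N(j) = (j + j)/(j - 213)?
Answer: 3801878/251 ≈ 15147.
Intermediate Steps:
s(C, Z) = -21 - Z
N(j) = -j/(2*(-213 + j)) (N(j) = -(j + j)/(4*(j - 213)) = -2*j/(4*(-213 + j)) = -j/(2*(-213 + j)))
N(s(-11, 17)) - 1*(-15147) = -(-21 - 1*17)/(-426 + 2*(-21 - 1*17)) - 1*(-15147) = -(-21 - 17)/(-426 + 2*(-21 - 17)) + 15147 = -1*(-38)/(-426 + 2*(-38)) + 15147 = -1*(-38)/(-426 - 76) + 15147 = -1*(-38)/(-502) + 15147 = -1*(-38)*(-1/502) + 15147 = -19/251 + 15147 = 3801878/251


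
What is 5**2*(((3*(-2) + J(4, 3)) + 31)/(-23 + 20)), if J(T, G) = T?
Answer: -725/3 ≈ -241.67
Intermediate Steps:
5**2*(((3*(-2) + J(4, 3)) + 31)/(-23 + 20)) = 5**2*(((3*(-2) + 4) + 31)/(-23 + 20)) = 25*(((-6 + 4) + 31)/(-3)) = 25*((-2 + 31)*(-1/3)) = 25*(29*(-1/3)) = 25*(-29/3) = -725/3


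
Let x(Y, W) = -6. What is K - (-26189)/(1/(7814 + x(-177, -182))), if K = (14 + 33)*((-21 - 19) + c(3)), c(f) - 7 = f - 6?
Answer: 204482020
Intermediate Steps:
c(f) = 1 + f (c(f) = 7 + (f - 6) = 7 + (-6 + f) = 1 + f)
K = -1692 (K = (14 + 33)*((-21 - 19) + (1 + 3)) = 47*(-40 + 4) = 47*(-36) = -1692)
K - (-26189)/(1/(7814 + x(-177, -182))) = -1692 - (-26189)/(1/(7814 - 6)) = -1692 - (-26189)/(1/7808) = -1692 - (-26189)/1/7808 = -1692 - (-26189)*7808 = -1692 - 1*(-204483712) = -1692 + 204483712 = 204482020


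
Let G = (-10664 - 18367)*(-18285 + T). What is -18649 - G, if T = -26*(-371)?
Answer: -250817458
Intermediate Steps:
T = 9646
G = 250798809 (G = (-10664 - 18367)*(-18285 + 9646) = -29031*(-8639) = 250798809)
-18649 - G = -18649 - 1*250798809 = -18649 - 250798809 = -250817458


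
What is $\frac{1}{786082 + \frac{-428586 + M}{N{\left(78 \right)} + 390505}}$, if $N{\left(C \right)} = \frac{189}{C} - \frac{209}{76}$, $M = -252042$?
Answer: $\frac{20306243}{15962336717270} \approx 1.2721 \cdot 10^{-6}$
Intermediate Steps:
$N{\left(C \right)} = - \frac{11}{4} + \frac{189}{C}$ ($N{\left(C \right)} = \frac{189}{C} - \frac{11}{4} = - \frac{11}{4} + \frac{189}{C}$)
$\frac{1}{786082 + \frac{-428586 + M}{N{\left(78 \right)} + 390505}} = \frac{1}{786082 + \frac{-428586 - 252042}{\left(- \frac{11}{4} + \frac{189}{78}\right) + 390505}} = \frac{1}{786082 - \frac{680628}{\left(- \frac{11}{4} + 189 \cdot \frac{1}{78}\right) + 390505}} = \frac{1}{786082 - \frac{680628}{\left(- \frac{11}{4} + \frac{63}{26}\right) + 390505}} = \frac{1}{786082 - \frac{680628}{- \frac{17}{52} + 390505}} = \frac{1}{786082 - \frac{680628}{\frac{20306243}{52}}} = \frac{1}{786082 - \frac{35392656}{20306243}} = \frac{1}{\frac{15962336717270}{20306243}} = \frac{20306243}{15962336717270}$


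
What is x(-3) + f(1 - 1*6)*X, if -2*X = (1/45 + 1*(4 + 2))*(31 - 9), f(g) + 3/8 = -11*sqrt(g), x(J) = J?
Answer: 2621/120 + 32791*I*sqrt(5)/45 ≈ 21.842 + 1629.4*I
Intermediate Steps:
f(g) = -3/8 - 11*sqrt(g)
X = -2981/45 (X = -(1/45 + 1*(4 + 2))*(31 - 9)/2 = -(1/45 + 1*6)*22/2 = -(1/45 + 6)*22/2 = -271*22/90 = -1/2*5962/45 = -2981/45 ≈ -66.244)
x(-3) + f(1 - 1*6)*X = -3 + (-3/8 - 11*sqrt(1 - 1*6))*(-2981/45) = -3 + (-3/8 - 11*sqrt(1 - 6))*(-2981/45) = -3 + (-3/8 - 11*I*sqrt(5))*(-2981/45) = -3 + (2981/120 + 32791*I*sqrt(5)/45) = 2621/120 + 32791*I*sqrt(5)/45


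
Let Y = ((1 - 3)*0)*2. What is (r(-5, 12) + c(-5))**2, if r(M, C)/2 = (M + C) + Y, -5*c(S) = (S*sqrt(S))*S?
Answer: 71 - 140*I*sqrt(5) ≈ 71.0 - 313.05*I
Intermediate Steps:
c(S) = -S**(5/2)/5 (c(S) = -S*sqrt(S)*S/5 = -S**(3/2)*S/5 = -S**(5/2)/5)
Y = 0 (Y = -2*0*2 = 0*2 = 0)
r(M, C) = 2*C + 2*M (r(M, C) = 2*((M + C) + 0) = 2*((C + M) + 0) = 2*(C + M) = 2*C + 2*M)
(r(-5, 12) + c(-5))**2 = ((2*12 + 2*(-5)) - 5*I*sqrt(5))**2 = ((24 - 10) - 5*I*sqrt(5))**2 = (14 - 5*I*sqrt(5))**2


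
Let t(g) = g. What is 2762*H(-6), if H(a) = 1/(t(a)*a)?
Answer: 1381/18 ≈ 76.722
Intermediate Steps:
H(a) = a⁻² (H(a) = 1/(a*a) = a⁻²)
2762*H(-6) = 2762/(-6)² = 2762*(1/36) = 1381/18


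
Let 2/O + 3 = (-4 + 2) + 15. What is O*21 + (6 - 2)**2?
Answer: 101/5 ≈ 20.200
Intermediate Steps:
O = 1/5 (O = 2/(-3 + ((-4 + 2) + 15)) = 2/(-3 + (-2 + 15)) = 2/(-3 + 13) = 2/10 = 2*(1/10) = 1/5 ≈ 0.20000)
O*21 + (6 - 2)**2 = (1/5)*21 + (6 - 2)**2 = 21/5 + 4**2 = 21/5 + 16 = 101/5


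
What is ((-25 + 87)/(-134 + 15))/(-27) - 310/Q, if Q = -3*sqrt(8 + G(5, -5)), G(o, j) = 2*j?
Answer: 62/3213 - 155*I*sqrt(2)/3 ≈ 0.019297 - 73.068*I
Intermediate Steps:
Q = -3*I*sqrt(2) (Q = -3*sqrt(8 + 2*(-5)) = -3*sqrt(8 - 10) = -3*I*sqrt(2) ≈ -4.2426*I)
((-25 + 87)/(-134 + 15))/(-27) - 310/Q = ((-25 + 87)/(-134 + 15))/(-27) - 310*I*sqrt(2)/6 = (62/(-119))*(-1/27) - 155*I*sqrt(2)/3 = (62*(-1/119))*(-1/27) - 155*I*sqrt(2)/3 = -62/119*(-1/27) - 155*I*sqrt(2)/3 = 62/3213 - 155*I*sqrt(2)/3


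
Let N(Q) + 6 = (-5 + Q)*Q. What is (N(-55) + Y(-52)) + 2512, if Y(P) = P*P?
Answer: 8510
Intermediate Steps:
N(Q) = -6 + Q*(-5 + Q) (N(Q) = -6 + (-5 + Q)*Q = -6 + Q*(-5 + Q))
Y(P) = P²
(N(-55) + Y(-52)) + 2512 = ((-6 + (-55)² - 5*(-55)) + (-52)²) + 2512 = ((-6 + 3025 + 275) + 2704) + 2512 = (3294 + 2704) + 2512 = 5998 + 2512 = 8510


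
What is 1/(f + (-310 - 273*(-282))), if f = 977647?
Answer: 1/1054323 ≈ 9.4848e-7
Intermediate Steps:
1/(f + (-310 - 273*(-282))) = 1/(977647 + (-310 - 273*(-282))) = 1/(977647 + (-310 + 76986)) = 1/(977647 + 76676) = 1/1054323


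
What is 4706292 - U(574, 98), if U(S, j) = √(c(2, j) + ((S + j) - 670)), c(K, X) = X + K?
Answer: 4706292 - √102 ≈ 4.7063e+6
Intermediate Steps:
c(K, X) = K + X
U(S, j) = √(-668 + S + 2*j) (U(S, j) = √((2 + j) + ((S + j) - 670)) = √((2 + j) + (-670 + S + j)) = √(-668 + S + 2*j))
4706292 - U(574, 98) = 4706292 - √(-668 + 574 + 2*98) = 4706292 - √(-668 + 574 + 196) = 4706292 - √102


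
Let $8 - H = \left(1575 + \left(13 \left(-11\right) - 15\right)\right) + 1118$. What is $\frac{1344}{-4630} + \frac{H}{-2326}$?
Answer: $\frac{4286933}{5384690} \approx 0.79613$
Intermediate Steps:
$H = -2527$ ($H = 8 - \left(\left(1575 + \left(13 \left(-11\right) - 15\right)\right) + 1118\right) = 8 - \left(\left(1575 - 158\right) + 1118\right) = 8 - \left(1417 + 1118\right) = 8 - 2535 = -2527$)
$\frac{1344}{-4630} + \frac{H}{-2326} = \frac{1344}{-4630} - \frac{2527}{-2326} = 1344 \left(- \frac{1}{4630}\right) - - \frac{2527}{2326} = - \frac{672}{2315} + \frac{2527}{2326} = \frac{4286933}{5384690}$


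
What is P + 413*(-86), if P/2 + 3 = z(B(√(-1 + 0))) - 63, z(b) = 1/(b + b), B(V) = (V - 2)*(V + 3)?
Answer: -1782507/50 - I/50 ≈ -35650.0 - 0.02*I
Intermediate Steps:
B(V) = (-2 + V)*(3 + V)
z(b) = 1/(2*b)
P = -132 + (-7 - I)/50 (P = -6 + 2*(1/(2*(-6 + √(-1 + 0) + (√(-1 + 0))²)) - 63) = -6 + 2*(1/(2*(-6 + √(-1) + (√(-1))²)) - 63) = -6 + 2*(1/(2*(-6 + I + I²)) - 63) = -6 + 2*(1/(2*(-6 + I - 1)) - 63) = -6 + 2*(1/(2*(-7 + I)) - 63) = -6 + 2*(((-7 - I)/50)/2 - 63) = -6 + 2*((-7 - I)/100 - 63) = -6 + 2*(-63 + (-7 - I)/100) = -6 + (-126 + (-7 - I)/50) = -132 + (-7 - I)/50 ≈ -132.14 - 0.02*I)
P + 413*(-86) = (-6607/50 - I/50) + 413*(-86) = (-6607/50 - I/50) - 35518 = -1782507/50 - I/50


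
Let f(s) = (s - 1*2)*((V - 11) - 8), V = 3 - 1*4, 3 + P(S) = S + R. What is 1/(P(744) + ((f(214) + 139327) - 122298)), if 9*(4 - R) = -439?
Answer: 9/122245 ≈ 7.3623e-5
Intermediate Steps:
R = 475/9 (R = 4 - 1/9*(-439) = 4 + 439/9 = 475/9 ≈ 52.778)
P(S) = 448/9 + S (P(S) = -3 + (S + 475/9) = -3 + (475/9 + S) = 448/9 + S)
V = -1 (V = 3 - 4 = -1)
f(s) = 40 - 20*s (f(s) = (s - 1*2)*((-1 - 11) - 8) = (s - 2)*(-12 - 8) = (-2 + s)*(-20) = 40 - 20*s)
1/(P(744) + ((f(214) + 139327) - 122298)) = 1/((448/9 + 744) + (((40 - 20*214) + 139327) - 122298)) = 1/(7144/9 + (((40 - 4280) + 139327) - 122298)) = 1/(7144/9 + ((-4240 + 139327) - 122298)) = 1/(7144/9 + (135087 - 122298)) = 1/(7144/9 + 12789) = 1/(122245/9) = 9/122245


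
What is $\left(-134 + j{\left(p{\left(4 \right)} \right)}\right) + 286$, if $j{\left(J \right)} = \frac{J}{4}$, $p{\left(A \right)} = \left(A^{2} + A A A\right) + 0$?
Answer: $172$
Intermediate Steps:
$p{\left(A \right)} = A^{2} + A^{3}$ ($p{\left(A \right)} = \left(A^{2} + A^{2} A\right) + 0 = \left(A^{2} + A^{3}\right) + 0 = A^{2} + A^{3}$)
$j{\left(J \right)} = \frac{J}{4}$ ($j{\left(J \right)} = J \frac{1}{4} = \frac{J}{4}$)
$\left(-134 + j{\left(p{\left(4 \right)} \right)}\right) + 286 = \left(-134 + \frac{4^{2} \left(1 + 4\right)}{4}\right) + 286 = \left(-134 + \frac{16 \cdot 5}{4}\right) + 286 = \left(-134 + \frac{1}{4} \cdot 80\right) + 286 = \left(-134 + 20\right) + 286 = -114 + 286 = 172$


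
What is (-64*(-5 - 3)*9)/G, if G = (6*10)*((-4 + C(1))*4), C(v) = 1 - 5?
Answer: -12/5 ≈ -2.4000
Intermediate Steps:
C(v) = -4
G = -1920 (G = (6*10)*((-4 - 4)*4) = 60*(-8*4) = 60*(-32) = -1920)
(-64*(-5 - 3)*9)/G = (-64*(-5 - 3)*9)/(-1920) = (-64*(-8)*9)*(-1/1920) = (-16*(-32)*9)*(-1/1920) = (512*9)*(-1/1920) = 4608*(-1/1920) = -12/5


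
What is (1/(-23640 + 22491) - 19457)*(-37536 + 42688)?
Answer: -115178596288/1149 ≈ -1.0024e+8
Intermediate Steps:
(1/(-23640 + 22491) - 19457)*(-37536 + 42688) = (1/(-1149) - 19457)*5152 = (-1/1149 - 19457)*5152 = -22356094/1149*5152 = -115178596288/1149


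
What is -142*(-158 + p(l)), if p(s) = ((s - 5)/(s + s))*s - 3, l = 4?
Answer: 22933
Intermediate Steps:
p(s) = -11/2 + s/2 (p(s) = ((-5 + s)/((2*s)))*s - 3 = ((-5 + s)*(1/(2*s)))*s - 3 = ((-5 + s)/(2*s))*s - 3 = (-5/2 + s/2) - 3 = -11/2 + s/2)
-142*(-158 + p(l)) = -142*(-158 + (-11/2 + (1/2)*4)) = -142*(-158 + (-11/2 + 2)) = -142*(-158 - 7/2) = -142*(-323/2) = 22933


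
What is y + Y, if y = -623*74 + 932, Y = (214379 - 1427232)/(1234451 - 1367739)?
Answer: -6019406107/133288 ≈ -45161.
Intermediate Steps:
Y = 1212853/133288 (Y = -1212853/(-133288) = -1212853*(-1/133288) = 1212853/133288 ≈ 9.0995)
y = -45170 (y = -46102 + 932 = -45170)
y + Y = -45170 + 1212853/133288 = -6019406107/133288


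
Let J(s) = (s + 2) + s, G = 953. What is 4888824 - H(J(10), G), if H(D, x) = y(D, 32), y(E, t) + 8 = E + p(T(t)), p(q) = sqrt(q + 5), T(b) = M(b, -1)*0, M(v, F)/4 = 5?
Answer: 4888810 - sqrt(5) ≈ 4.8888e+6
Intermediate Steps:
M(v, F) = 20 (M(v, F) = 4*5 = 20)
J(s) = 2 + 2*s (J(s) = (2 + s) + s = 2 + 2*s)
T(b) = 0 (T(b) = 20*0 = 0)
p(q) = sqrt(5 + q)
y(E, t) = -8 + E + sqrt(5) (y(E, t) = -8 + (E + sqrt(5 + 0)) = -8 + (E + sqrt(5)) = -8 + E + sqrt(5))
H(D, x) = -8 + D + sqrt(5)
4888824 - H(J(10), G) = 4888824 - (-8 + (2 + 2*10) + sqrt(5)) = 4888824 - (-8 + (2 + 20) + sqrt(5)) = 4888824 - (-8 + 22 + sqrt(5)) = 4888824 - (14 + sqrt(5)) = 4888824 + (-14 - sqrt(5)) = 4888810 - sqrt(5)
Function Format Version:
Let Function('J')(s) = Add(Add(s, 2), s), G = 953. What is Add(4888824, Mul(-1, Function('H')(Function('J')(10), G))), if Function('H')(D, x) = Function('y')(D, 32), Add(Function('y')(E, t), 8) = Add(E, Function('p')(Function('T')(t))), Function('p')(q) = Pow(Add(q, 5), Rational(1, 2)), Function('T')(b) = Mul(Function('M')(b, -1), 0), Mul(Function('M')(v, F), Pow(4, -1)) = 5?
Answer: Add(4888810, Mul(-1, Pow(5, Rational(1, 2)))) ≈ 4.8888e+6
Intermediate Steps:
Function('M')(v, F) = 20 (Function('M')(v, F) = Mul(4, 5) = 20)
Function('J')(s) = Add(2, Mul(2, s)) (Function('J')(s) = Add(Add(2, s), s) = Add(2, Mul(2, s)))
Function('T')(b) = 0 (Function('T')(b) = Mul(20, 0) = 0)
Function('p')(q) = Pow(Add(5, q), Rational(1, 2))
Function('y')(E, t) = Add(-8, E, Pow(5, Rational(1, 2))) (Function('y')(E, t) = Add(-8, Add(E, Pow(Add(5, 0), Rational(1, 2)))) = Add(-8, Add(E, Pow(5, Rational(1, 2)))) = Add(-8, E, Pow(5, Rational(1, 2))))
Function('H')(D, x) = Add(-8, D, Pow(5, Rational(1, 2)))
Add(4888824, Mul(-1, Function('H')(Function('J')(10), G))) = Add(4888824, Mul(-1, Add(-8, Add(2, Mul(2, 10)), Pow(5, Rational(1, 2))))) = Add(4888824, Mul(-1, Add(-8, Add(2, 20), Pow(5, Rational(1, 2))))) = Add(4888824, Mul(-1, Add(-8, 22, Pow(5, Rational(1, 2))))) = Add(4888824, Mul(-1, Add(14, Pow(5, Rational(1, 2))))) = Add(4888824, Add(-14, Mul(-1, Pow(5, Rational(1, 2))))) = Add(4888810, Mul(-1, Pow(5, Rational(1, 2))))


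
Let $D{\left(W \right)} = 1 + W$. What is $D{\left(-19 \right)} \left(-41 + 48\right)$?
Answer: $-126$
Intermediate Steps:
$D{\left(-19 \right)} \left(-41 + 48\right) = \left(1 - 19\right) \left(-41 + 48\right) = \left(-18\right) 7 = -126$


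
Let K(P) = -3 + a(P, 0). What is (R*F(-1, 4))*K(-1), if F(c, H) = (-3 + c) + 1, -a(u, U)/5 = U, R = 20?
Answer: 180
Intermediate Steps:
a(u, U) = -5*U
F(c, H) = -2 + c
K(P) = -3 (K(P) = -3 - 5*0 = -3 + 0 = -3)
(R*F(-1, 4))*K(-1) = (20*(-2 - 1))*(-3) = (20*(-3))*(-3) = -60*(-3) = 180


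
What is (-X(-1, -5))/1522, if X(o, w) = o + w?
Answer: 3/761 ≈ 0.0039422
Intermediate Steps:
(-X(-1, -5))/1522 = (-(-1 - 5))/1522 = (-1*(-6))/1522 = (1/1522)*6 = 3/761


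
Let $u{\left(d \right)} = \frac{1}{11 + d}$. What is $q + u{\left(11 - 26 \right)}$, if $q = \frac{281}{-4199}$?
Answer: $- \frac{5323}{16796} \approx -0.31692$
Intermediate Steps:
$q = - \frac{281}{4199}$ ($q = 281 \left(- \frac{1}{4199}\right) = - \frac{281}{4199} \approx -0.066921$)
$q + u{\left(11 - 26 \right)} = - \frac{281}{4199} + \frac{1}{11 + \left(11 - 26\right)} = - \frac{281}{4199} + \frac{1}{11 - 15} = - \frac{281}{4199} + \frac{1}{-4} = - \frac{281}{4199} - \frac{1}{4} = - \frac{5323}{16796}$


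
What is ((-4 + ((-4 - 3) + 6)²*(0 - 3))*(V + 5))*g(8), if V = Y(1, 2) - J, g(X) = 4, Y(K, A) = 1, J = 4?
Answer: -56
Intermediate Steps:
V = -3 (V = 1 - 1*4 = 1 - 4 = -3)
((-4 + ((-4 - 3) + 6)²*(0 - 3))*(V + 5))*g(8) = ((-4 + ((-4 - 3) + 6)²*(0 - 3))*(-3 + 5))*4 = ((-4 + (-7 + 6)²*(-3))*2)*4 = ((-4 + (-1)²*(-3))*2)*4 = ((-4 + 1*(-3))*2)*4 = ((-4 - 3)*2)*4 = -7*2*4 = -14*4 = -56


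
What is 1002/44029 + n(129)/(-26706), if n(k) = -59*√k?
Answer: 1002/44029 + 59*√129/26706 ≈ 0.047850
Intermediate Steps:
1002/44029 + n(129)/(-26706) = 1002/44029 - 59*√129/(-26706) = 1002*(1/44029) - 59*√129*(-1/26706) = 1002/44029 + 59*√129/26706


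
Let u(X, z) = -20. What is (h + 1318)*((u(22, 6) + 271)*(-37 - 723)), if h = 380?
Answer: -323910480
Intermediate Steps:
(h + 1318)*((u(22, 6) + 271)*(-37 - 723)) = (380 + 1318)*((-20 + 271)*(-37 - 723)) = 1698*(251*(-760)) = 1698*(-190760) = -323910480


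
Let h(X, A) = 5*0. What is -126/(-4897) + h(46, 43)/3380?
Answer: 126/4897 ≈ 0.025730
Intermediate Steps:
h(X, A) = 0
-126/(-4897) + h(46, 43)/3380 = -126/(-4897) + 0/3380 = -126*(-1/4897) + 0*(1/3380) = 126/4897 + 0 = 126/4897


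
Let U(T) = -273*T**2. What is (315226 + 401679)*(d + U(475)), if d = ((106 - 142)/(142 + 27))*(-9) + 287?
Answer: -7462702746045190/169 ≈ -4.4158e+13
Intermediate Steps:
d = 48827/169 (d = -36/169*(-9) + 287 = 324/169 + 287 = 48827/169 ≈ 288.92)
(315226 + 401679)*(d + U(475)) = (315226 + 401679)*(48827/169 - 273*475**2) = 716905*(48827/169 - 273*225625) = 716905*(48827/169 - 61595625) = 716905*(-10409611798/169) = -7462702746045190/169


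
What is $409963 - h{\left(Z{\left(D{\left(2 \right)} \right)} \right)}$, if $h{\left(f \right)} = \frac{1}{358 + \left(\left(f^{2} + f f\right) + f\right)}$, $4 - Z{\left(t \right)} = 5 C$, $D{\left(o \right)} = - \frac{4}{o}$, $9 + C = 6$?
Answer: $\frac{450549336}{1099} \approx 4.0996 \cdot 10^{5}$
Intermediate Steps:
$C = -3$ ($C = -9 + 6 = -3$)
$Z{\left(t \right)} = 19$ ($Z{\left(t \right)} = 4 - 5 \left(-3\right) = 4 - -15 = 4 + 15 = 19$)
$h{\left(f \right)} = \frac{1}{358 + f + 2 f^{2}}$ ($h{\left(f \right)} = \frac{1}{358 + \left(\left(f^{2} + f^{2}\right) + f\right)} = \frac{1}{358 + \left(2 f^{2} + f\right)} = \frac{1}{358 + \left(f + 2 f^{2}\right)} = \frac{1}{358 + f + 2 f^{2}}$)
$409963 - h{\left(Z{\left(D{\left(2 \right)} \right)} \right)} = 409963 - \frac{1}{358 + 19 + 2 \cdot 19^{2}} = 409963 - \frac{1}{358 + 19 + 2 \cdot 361} = 409963 - \frac{1}{358 + 19 + 722} = 409963 - \frac{1}{1099} = \frac{450549336}{1099}$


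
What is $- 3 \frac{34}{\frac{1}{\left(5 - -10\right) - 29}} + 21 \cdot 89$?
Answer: $3297$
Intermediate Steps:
$- 3 \frac{34}{\frac{1}{\left(5 - -10\right) - 29}} + 21 \cdot 89 = - 3 \frac{34}{\frac{1}{\left(5 + 10\right) - 29}} + 1869 = - 3 \frac{34}{\frac{1}{15 - 29}} + 1869 = - 3 \frac{34}{\frac{1}{-14}} + 1869 = - 3 \frac{34}{- \frac{1}{14}} + 1869 = - 3 \cdot 34 \left(-14\right) + 1869 = \left(-3\right) \left(-476\right) + 1869 = 1428 + 1869 = 3297$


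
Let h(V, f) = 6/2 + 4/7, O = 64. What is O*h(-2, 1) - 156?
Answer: 508/7 ≈ 72.571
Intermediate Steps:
h(V, f) = 25/7 (h(V, f) = 6*(½) + 4*(⅐) = 3 + 4/7 = 25/7)
O*h(-2, 1) - 156 = 64*(25/7) - 156 = 1600/7 - 156 = 508/7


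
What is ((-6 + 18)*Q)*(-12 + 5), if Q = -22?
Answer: 1848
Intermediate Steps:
((-6 + 18)*Q)*(-12 + 5) = ((-6 + 18)*(-22))*(-12 + 5) = (12*(-22))*(-7) = -264*(-7) = 1848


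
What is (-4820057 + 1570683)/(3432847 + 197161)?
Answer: -1624687/1815004 ≈ -0.89514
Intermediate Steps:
(-4820057 + 1570683)/(3432847 + 197161) = -3249374/3630008 = -3249374*1/3630008 = -1624687/1815004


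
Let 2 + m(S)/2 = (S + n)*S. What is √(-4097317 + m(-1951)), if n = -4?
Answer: √3531089 ≈ 1879.1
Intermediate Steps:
m(S) = -4 + 2*S*(-4 + S) (m(S) = -4 + 2*((S - 4)*S) = -4 + 2*((-4 + S)*S) = -4 + 2*(S*(-4 + S)) = -4 + 2*S*(-4 + S))
√(-4097317 + m(-1951)) = √(-4097317 + (-4 - 8*(-1951) + 2*(-1951)²)) = √(-4097317 + (-4 + 15608 + 2*3806401)) = √(-4097317 + (-4 + 15608 + 7612802)) = √(-4097317 + 7628406) = √3531089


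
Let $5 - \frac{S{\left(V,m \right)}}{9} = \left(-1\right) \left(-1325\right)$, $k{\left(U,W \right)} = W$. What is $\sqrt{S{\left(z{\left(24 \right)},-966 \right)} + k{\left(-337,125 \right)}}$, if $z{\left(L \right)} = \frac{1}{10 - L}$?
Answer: $i \sqrt{11755} \approx 108.42 i$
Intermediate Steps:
$S{\left(V,m \right)} = -11880$ ($S{\left(V,m \right)} = 45 - 9 \left(\left(-1\right) \left(-1325\right)\right) = 45 - 11925 = -11880$)
$\sqrt{S{\left(z{\left(24 \right)},-966 \right)} + k{\left(-337,125 \right)}} = \sqrt{-11880 + 125} = \sqrt{-11755} = i \sqrt{11755}$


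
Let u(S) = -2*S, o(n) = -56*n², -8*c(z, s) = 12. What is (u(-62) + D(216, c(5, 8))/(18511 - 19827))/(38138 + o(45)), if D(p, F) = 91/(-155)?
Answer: -3613373/2193134680 ≈ -0.0016476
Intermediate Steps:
c(z, s) = -3/2 (c(z, s) = -⅛*12 = -3/2)
D(p, F) = -91/155 (D(p, F) = 91*(-1/155) = -91/155)
(u(-62) + D(216, c(5, 8))/(18511 - 19827))/(38138 + o(45)) = (-2*(-62) - 91/(155*(18511 - 19827)))/(38138 - 56*45²) = (124 - 91/155/(-1316))/(38138 - 56*2025) = (124 - 91/155*(-1/1316))/(38138 - 113400) = (124 + 13/29140)/(-75262) = (3613373/29140)*(-1/75262) = -3613373/2193134680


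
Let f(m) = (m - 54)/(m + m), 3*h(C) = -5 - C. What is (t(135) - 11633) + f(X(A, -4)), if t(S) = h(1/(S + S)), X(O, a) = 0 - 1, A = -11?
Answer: -4700903/405 ≈ -11607.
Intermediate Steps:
h(C) = -5/3 - C/3 (h(C) = (-5 - C)/3 = -5/3 - C/3)
X(O, a) = -1
t(S) = -5/3 - 1/(6*S) (t(S) = -5/3 - 1/(3*(S + S)) = -5/3 - 1/(2*S)/3 = -5/3 - 1/(6*S))
f(m) = (-54 + m)/(2*m) (f(m) = (-54 + m)/((2*m)) = (-54 + m)*(1/(2*m)) = (-54 + m)/(2*m))
(t(135) - 11633) + f(X(A, -4)) = ((⅙)*(-1 - 10*135)/135 - 11633) + (½)*(-54 - 1)/(-1) = ((⅙)*(1/135)*(-1 - 1350) - 11633) + (½)*(-1)*(-55) = ((⅙)*(1/135)*(-1351) - 11633) + 55/2 = (-1351/810 - 11633) + 55/2 = -9424081/810 + 55/2 = -4700903/405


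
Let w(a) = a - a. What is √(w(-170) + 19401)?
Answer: √19401 ≈ 139.29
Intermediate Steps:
w(a) = 0
√(w(-170) + 19401) = √(0 + 19401) = √19401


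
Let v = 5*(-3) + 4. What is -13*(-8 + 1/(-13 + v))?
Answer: 2509/24 ≈ 104.54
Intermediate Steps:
v = -11 (v = -15 + 4 = -11)
-13*(-8 + 1/(-13 + v)) = -13*(-8 + 1/(-13 - 11)) = -13*(-8 + 1/(-24)) = -13*(-8 - 1/24) = -13*(-193/24) = 2509/24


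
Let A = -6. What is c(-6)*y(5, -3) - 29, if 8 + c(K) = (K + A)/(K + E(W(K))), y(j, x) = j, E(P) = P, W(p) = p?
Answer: -64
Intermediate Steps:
c(K) = -8 + (-6 + K)/(2*K) (c(K) = -8 + (K - 6)/(K + K) = -8 + (-6 + K)/((2*K)) = -8 + (-6 + K)*(1/(2*K)) = -8 + (-6 + K)/(2*K))
c(-6)*y(5, -3) - 29 = (-15/2 - 3/(-6))*5 - 29 = (-15/2 - 3*(-1/6))*5 - 29 = (-15/2 + 1/2)*5 - 29 = -7*5 - 29 = -35 - 29 = -64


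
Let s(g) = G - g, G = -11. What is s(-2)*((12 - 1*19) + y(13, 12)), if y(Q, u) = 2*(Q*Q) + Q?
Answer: -3096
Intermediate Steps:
s(g) = -11 - g
y(Q, u) = Q + 2*Q² (y(Q, u) = 2*Q² + Q = Q + 2*Q²)
s(-2)*((12 - 1*19) + y(13, 12)) = (-11 - 1*(-2))*((12 - 1*19) + 13*(1 + 2*13)) = (-11 + 2)*((12 - 19) + 13*(1 + 26)) = -9*(-7 + 13*27) = -9*(-7 + 351) = -9*344 = -3096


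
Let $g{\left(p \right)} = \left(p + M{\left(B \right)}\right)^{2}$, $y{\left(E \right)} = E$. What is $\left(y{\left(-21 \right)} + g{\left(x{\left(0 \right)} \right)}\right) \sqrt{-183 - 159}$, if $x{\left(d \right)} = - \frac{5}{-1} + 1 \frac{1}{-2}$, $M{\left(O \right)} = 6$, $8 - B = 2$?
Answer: $\frac{1071 i \sqrt{38}}{4} \approx 1650.5 i$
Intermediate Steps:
$B = 6$ ($B = 8 - 2 = 6$)
$x{\left(d \right)} = \frac{9}{2}$ ($x{\left(d \right)} = \left(-5\right) \left(-1\right) + 1 \left(- \frac{1}{2}\right) = 5 - \frac{1}{2} = \frac{9}{2}$)
$g{\left(p \right)} = \left(6 + p\right)^{2}$ ($g{\left(p \right)} = \left(p + 6\right)^{2} = \left(6 + p\right)^{2}$)
$\left(y{\left(-21 \right)} + g{\left(x{\left(0 \right)} \right)}\right) \sqrt{-183 - 159} = \left(-21 + \left(6 + \frac{9}{2}\right)^{2}\right) \sqrt{-183 - 159} = \left(-21 + \left(\frac{21}{2}\right)^{2}\right) \sqrt{-342} = \left(-21 + \frac{441}{4}\right) 3 i \sqrt{38} = \frac{357 \cdot 3 i \sqrt{38}}{4} = \frac{1071 i \sqrt{38}}{4}$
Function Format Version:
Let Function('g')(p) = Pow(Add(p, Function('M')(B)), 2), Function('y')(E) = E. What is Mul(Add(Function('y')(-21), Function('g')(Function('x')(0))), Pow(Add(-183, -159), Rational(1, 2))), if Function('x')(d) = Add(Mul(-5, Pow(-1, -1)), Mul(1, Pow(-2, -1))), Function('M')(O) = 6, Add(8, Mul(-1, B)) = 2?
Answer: Mul(Rational(1071, 4), I, Pow(38, Rational(1, 2))) ≈ Mul(1650.5, I)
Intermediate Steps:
B = 6 (B = Add(8, Mul(-1, 2)) = Add(8, -2) = 6)
Function('x')(d) = Rational(9, 2) (Function('x')(d) = Add(Mul(-5, -1), Mul(1, Rational(-1, 2))) = Add(5, Rational(-1, 2)) = Rational(9, 2))
Function('g')(p) = Pow(Add(6, p), 2) (Function('g')(p) = Pow(Add(p, 6), 2) = Pow(Add(6, p), 2))
Mul(Add(Function('y')(-21), Function('g')(Function('x')(0))), Pow(Add(-183, -159), Rational(1, 2))) = Mul(Add(-21, Pow(Add(6, Rational(9, 2)), 2)), Pow(Add(-183, -159), Rational(1, 2))) = Mul(Add(-21, Pow(Rational(21, 2), 2)), Pow(-342, Rational(1, 2))) = Mul(Add(-21, Rational(441, 4)), Mul(3, I, Pow(38, Rational(1, 2)))) = Mul(Rational(357, 4), Mul(3, I, Pow(38, Rational(1, 2)))) = Mul(Rational(1071, 4), I, Pow(38, Rational(1, 2)))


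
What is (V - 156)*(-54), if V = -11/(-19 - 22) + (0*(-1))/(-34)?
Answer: 344790/41 ≈ 8409.5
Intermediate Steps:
V = 11/41 (V = -11/(-41) + 0*(-1/34) = -11*(-1/41) + 0 = 11/41 + 0 = 11/41 ≈ 0.26829)
(V - 156)*(-54) = (11/41 - 156)*(-54) = -6385/41*(-54) = 344790/41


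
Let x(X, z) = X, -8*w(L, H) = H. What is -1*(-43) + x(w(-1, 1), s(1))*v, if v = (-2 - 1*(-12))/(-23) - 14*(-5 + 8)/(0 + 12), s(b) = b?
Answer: 16005/368 ≈ 43.492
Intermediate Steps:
w(L, H) = -H/8
v = -181/46 (v = (-2 + 12)*(-1/23) - 14/(12/3) = 10*(-1/23) - 14/(12*(1/3)) = -10/23 - 14/4 = -10/23 - 14*1/4 = -10/23 - 7/2 = -181/46 ≈ -3.9348)
-1*(-43) + x(w(-1, 1), s(1))*v = -1*(-43) - 1/8*1*(-181/46) = 43 - 1/8*(-181/46) = 43 + 181/368 = 16005/368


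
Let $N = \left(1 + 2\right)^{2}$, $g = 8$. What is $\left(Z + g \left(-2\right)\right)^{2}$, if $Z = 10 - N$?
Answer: $225$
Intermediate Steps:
$N = 9$ ($N = 3^{2} = 9$)
$Z = 1$ ($Z = 10 - 9 = 1$)
$\left(Z + g \left(-2\right)\right)^{2} = \left(1 + 8 \left(-2\right)\right)^{2} = \left(1 - 16\right)^{2} = \left(-15\right)^{2} = 225$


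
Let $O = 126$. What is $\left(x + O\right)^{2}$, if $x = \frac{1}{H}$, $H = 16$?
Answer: $\frac{4068289}{256} \approx 15892.0$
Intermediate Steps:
$x = \frac{1}{16} \approx 0.0625$
$\left(x + O\right)^{2} = \left(\frac{1}{16} + 126\right)^{2} = \left(\frac{2017}{16}\right)^{2} = \frac{4068289}{256}$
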